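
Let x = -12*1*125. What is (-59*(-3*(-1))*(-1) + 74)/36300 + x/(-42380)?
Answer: 3254369/76919700 ≈ 0.042309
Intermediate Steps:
x = -1500 (x = -12*125 = -1500)
(-59*(-3*(-1))*(-1) + 74)/36300 + x/(-42380) = (-59*(-3*(-1))*(-1) + 74)/36300 - 1500/(-42380) = (-177*(-1) + 74)*(1/36300) - 1500*(-1/42380) = (-59*(-3) + 74)*(1/36300) + 75/2119 = (177 + 74)*(1/36300) + 75/2119 = 251*(1/36300) + 75/2119 = 251/36300 + 75/2119 = 3254369/76919700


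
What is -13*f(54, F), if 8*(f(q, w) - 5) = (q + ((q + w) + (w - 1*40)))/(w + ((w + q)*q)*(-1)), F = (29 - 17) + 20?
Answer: -599131/9224 ≈ -64.953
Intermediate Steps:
F = 32 (F = 12 + 20 = 32)
f(q, w) = 5 + (-40 + 2*q + 2*w)/(8*(w - q*(q + w))) (f(q, w) = 5 + ((q + ((q + w) + (w - 1*40)))/(w + ((w + q)*q)*(-1)))/8 = 5 + ((q + ((q + w) + (w - 40)))/(w + ((q + w)*q)*(-1)))/8 = 5 + ((q + ((q + w) + (-40 + w)))/(w + (q*(q + w))*(-1)))/8 = 5 + ((q + (-40 + q + 2*w))/(w - q*(q + w)))/8 = 5 + ((-40 + 2*q + 2*w)/(w - q*(q + w)))/8 = 5 + (-40 + 2*q + 2*w)/(8*(w - q*(q + w))))
-13*f(54, F) = -13*(5 + 5*54² - 21/4*32 - ¼*54 + 5*54*32)/(54² - 1*32 + 54*32) = -13*(5 + 5*2916 - 168 - 27/2 + 8640)/(2916 - 32 + 1728) = -13*(5 + 14580 - 168 - 27/2 + 8640)/4612 = -13*46087/(4612*2) = -13*46087/9224 = -599131/9224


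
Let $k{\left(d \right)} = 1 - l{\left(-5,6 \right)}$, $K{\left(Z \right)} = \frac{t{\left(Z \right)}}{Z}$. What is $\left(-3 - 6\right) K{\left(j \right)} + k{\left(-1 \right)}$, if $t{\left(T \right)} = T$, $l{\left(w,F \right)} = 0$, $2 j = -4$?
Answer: $-8$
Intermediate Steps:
$j = -2$ ($j = \frac{1}{2} \left(-4\right) = -2$)
$K{\left(Z \right)} = 1$ ($K{\left(Z \right)} = \frac{Z}{Z} = 1$)
$k{\left(d \right)} = 1$ ($k{\left(d \right)} = 1 - 0 = 1 + 0 = 1$)
$\left(-3 - 6\right) K{\left(j \right)} + k{\left(-1 \right)} = \left(-3 - 6\right) 1 + 1 = \left(-9\right) 1 + 1 = -9 + 1 = -8$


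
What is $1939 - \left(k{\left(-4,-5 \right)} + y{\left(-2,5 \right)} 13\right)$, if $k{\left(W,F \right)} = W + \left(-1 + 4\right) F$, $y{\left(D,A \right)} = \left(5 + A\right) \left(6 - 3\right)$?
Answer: $1568$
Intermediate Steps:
$y{\left(D,A \right)} = 15 + 3 A$ ($y{\left(D,A \right)} = \left(5 + A\right) 3 = 15 + 3 A$)
$k{\left(W,F \right)} = W + 3 F$
$1939 - \left(k{\left(-4,-5 \right)} + y{\left(-2,5 \right)} 13\right) = 1939 - \left(\left(-4 + 3 \left(-5\right)\right) + \left(15 + 3 \cdot 5\right) 13\right) = 1939 - \left(\left(-4 - 15\right) + \left(15 + 15\right) 13\right) = 1939 - \left(-19 + 30 \cdot 13\right) = 1939 - \left(-19 + 390\right) = 1939 - 371 = 1568$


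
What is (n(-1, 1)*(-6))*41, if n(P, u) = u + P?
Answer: 0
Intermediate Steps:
n(P, u) = P + u
(n(-1, 1)*(-6))*41 = ((-1 + 1)*(-6))*41 = (0*(-6))*41 = 0*41 = 0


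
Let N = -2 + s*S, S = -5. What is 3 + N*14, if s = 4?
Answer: -305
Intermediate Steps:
N = -22 (N = -2 + 4*(-5) = -2 - 20 = -22)
3 + N*14 = 3 - 22*14 = 3 - 308 = -305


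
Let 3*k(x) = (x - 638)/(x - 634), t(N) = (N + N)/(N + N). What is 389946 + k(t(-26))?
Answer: 740508091/1899 ≈ 3.8995e+5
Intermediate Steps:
t(N) = 1 (t(N) = (2*N)/((2*N)) = (2*N)*(1/(2*N)) = 1)
k(x) = (-638 + x)/(3*(-634 + x)) (k(x) = ((x - 638)/(x - 634))/3 = ((-638 + x)/(-634 + x))/3 = (-638 + x)/(3*(-634 + x)))
389946 + k(t(-26)) = 389946 + (-638 + 1)/(3*(-634 + 1)) = 389946 + (1/3)*(-637)/(-633) = 389946 + (1/3)*(-1/633)*(-637) = 389946 + 637/1899 = 740508091/1899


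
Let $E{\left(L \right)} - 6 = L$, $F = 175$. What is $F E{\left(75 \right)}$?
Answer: $14175$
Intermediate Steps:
$E{\left(L \right)} = 6 + L$
$F E{\left(75 \right)} = 175 \left(6 + 75\right) = 175 \cdot 81 = 14175$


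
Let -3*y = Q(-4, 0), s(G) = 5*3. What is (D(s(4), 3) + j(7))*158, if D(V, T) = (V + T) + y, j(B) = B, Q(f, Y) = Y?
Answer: 3950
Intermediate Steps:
s(G) = 15
y = 0 (y = -⅓*0 = 0)
D(V, T) = T + V (D(V, T) = (V + T) + 0 = (T + V) + 0 = T + V)
(D(s(4), 3) + j(7))*158 = ((3 + 15) + 7)*158 = (18 + 7)*158 = 25*158 = 3950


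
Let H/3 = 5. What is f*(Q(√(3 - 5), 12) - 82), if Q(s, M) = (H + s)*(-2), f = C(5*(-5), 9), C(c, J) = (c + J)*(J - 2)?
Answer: 12544 + 224*I*√2 ≈ 12544.0 + 316.78*I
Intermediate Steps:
H = 15 (H = 3*5 = 15)
C(c, J) = (-2 + J)*(J + c) (C(c, J) = (J + c)*(-2 + J) = (-2 + J)*(J + c))
f = -112 (f = 9² - 2*9 - 10*(-5) + 9*(5*(-5)) = 81 - 18 - 2*(-25) + 9*(-25) = 81 - 18 + 50 - 225 = -112)
Q(s, M) = -30 - 2*s (Q(s, M) = (15 + s)*(-2) = -30 - 2*s)
f*(Q(√(3 - 5), 12) - 82) = -112*((-30 - 2*√(3 - 5)) - 82) = -112*((-30 - 2*I*√2) - 82) = -112*(-112 - 2*I*√2) = 12544 + 224*I*√2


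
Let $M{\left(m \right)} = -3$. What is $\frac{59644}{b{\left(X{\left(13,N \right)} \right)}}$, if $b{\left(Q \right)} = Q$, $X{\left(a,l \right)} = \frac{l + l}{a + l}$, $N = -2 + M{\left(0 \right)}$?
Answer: $- \frac{238576}{5} \approx -47715.0$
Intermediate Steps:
$N = -5$ ($N = -2 - 3 = -5$)
$X{\left(a,l \right)} = \frac{2 l}{a + l}$
$\frac{59644}{b{\left(X{\left(13,N \right)} \right)}} = \frac{59644}{2 \left(-5\right) \frac{1}{13 - 5}} = \frac{59644}{2 \left(-5\right) \frac{1}{8}} = \frac{59644}{- \frac{5}{4}} = 59644 \left(- \frac{4}{5}\right) = - \frac{238576}{5}$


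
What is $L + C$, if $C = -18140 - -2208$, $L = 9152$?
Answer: $-6780$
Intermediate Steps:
$C = -15932$ ($C = -18140 + 2208 = -15932$)
$L + C = 9152 - 15932 = -6780$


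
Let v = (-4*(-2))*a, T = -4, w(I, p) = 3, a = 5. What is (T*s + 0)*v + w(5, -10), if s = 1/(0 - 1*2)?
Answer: 83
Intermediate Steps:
s = -½ (s = 1/(0 - 2) = 1/(-2) = -½ ≈ -0.50000)
v = 40 (v = -4*(-2)*5 = 8*5 = 40)
(T*s + 0)*v + w(5, -10) = (-4*(-½) + 0)*40 + 3 = (2 + 0)*40 + 3 = 2*40 + 3 = 80 + 3 = 83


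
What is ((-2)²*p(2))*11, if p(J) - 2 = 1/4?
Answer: 99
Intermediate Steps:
p(J) = 9/4 (p(J) = 2 + 1/4 = 2 + ¼ = 9/4)
((-2)²*p(2))*11 = ((-2)²*(9/4))*11 = (4*(9/4))*11 = 9*11 = 99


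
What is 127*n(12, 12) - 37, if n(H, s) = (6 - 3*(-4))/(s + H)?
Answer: 233/4 ≈ 58.250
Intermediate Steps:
n(H, s) = 18/(H + s) (n(H, s) = (6 + 12)/(H + s) = 18/(H + s))
127*n(12, 12) - 37 = 127*(18/(12 + 12)) - 37 = 127*(18/24) - 37 = 127*(18*(1/24)) - 37 = 127*(3/4) - 37 = 381/4 - 37 = 233/4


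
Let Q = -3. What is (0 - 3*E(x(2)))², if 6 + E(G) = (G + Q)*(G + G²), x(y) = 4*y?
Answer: 1127844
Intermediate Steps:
E(G) = -6 + (-3 + G)*(G + G²) (E(G) = -6 + (G - 3)*(G + G²) = -6 + (-3 + G)*(G + G²))
(0 - 3*E(x(2)))² = (0 - 3*(-6 + (4*2)³ - 12*2 - 2*(4*2)²))² = (0 - 3*(-6 + 8³ - 3*8 - 2*8²))² = (0 - 3*(-6 + 512 - 24 - 2*64))² = (0 - 3*(-6 + 512 - 24 - 128))² = (0 - 3*354)² = (0 - 1062)² = (-1062)² = 1127844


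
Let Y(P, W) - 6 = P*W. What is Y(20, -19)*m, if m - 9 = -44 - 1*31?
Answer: 24684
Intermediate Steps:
m = -66 (m = 9 + (-44 - 1*31) = 9 + (-44 - 31) = 9 - 75 = -66)
Y(P, W) = 6 + P*W
Y(20, -19)*m = (6 + 20*(-19))*(-66) = (6 - 380)*(-66) = -374*(-66) = 24684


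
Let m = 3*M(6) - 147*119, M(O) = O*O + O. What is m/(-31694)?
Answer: 17367/31694 ≈ 0.54796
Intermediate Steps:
M(O) = O + O² (M(O) = O² + O = O + O²)
m = -17367 (m = 3*(6*(1 + 6)) - 147*119 = 3*(6*7) - 17493 = 3*42 - 17493 = 126 - 17493 = -17367)
m/(-31694) = -17367/(-31694) = -17367*(-1/31694) = 17367/31694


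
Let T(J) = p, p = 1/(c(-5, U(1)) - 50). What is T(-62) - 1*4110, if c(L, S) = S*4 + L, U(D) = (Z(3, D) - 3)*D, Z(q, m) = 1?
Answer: -258931/63 ≈ -4110.0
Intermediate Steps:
U(D) = -2*D (U(D) = (1 - 3)*D = -2*D)
c(L, S) = L + 4*S (c(L, S) = 4*S + L = L + 4*S)
p = -1/63 (p = 1/((-5 + 4*(-2*1)) - 50) = 1/((-5 + 4*(-2)) - 50) = 1/((-5 - 8) - 50) = 1/(-13 - 50) = 1/(-63) = -1/63 ≈ -0.015873)
T(J) = -1/63
T(-62) - 1*4110 = -1/63 - 1*4110 = -1/63 - 4110 = -258931/63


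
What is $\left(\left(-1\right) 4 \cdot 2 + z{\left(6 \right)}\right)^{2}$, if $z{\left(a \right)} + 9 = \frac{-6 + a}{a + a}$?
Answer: $289$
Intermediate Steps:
$z{\left(a \right)} = -9 + \frac{-6 + a}{2 a}$ ($z{\left(a \right)} = -9 + \frac{-6 + a}{a + a} = -9 + \frac{-6 + a}{2 a}$)
$\left(\left(-1\right) 4 \cdot 2 + z{\left(6 \right)}\right)^{2} = \left(\left(-1\right) 4 \cdot 2 - \left(\frac{17}{2} + \frac{3}{6}\right)\right)^{2} = \left(\left(-4\right) 2 - 9\right)^{2} = \left(-8 - 9\right)^{2} = \left(-17\right)^{2} = 289$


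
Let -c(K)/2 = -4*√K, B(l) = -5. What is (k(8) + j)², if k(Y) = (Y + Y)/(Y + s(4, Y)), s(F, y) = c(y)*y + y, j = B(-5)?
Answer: 404624/16129 - 10176*√2/16129 ≈ 24.194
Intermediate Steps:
j = -5
c(K) = 8*√K (c(K) = -(-8)*√K = 8*√K)
s(F, y) = y + 8*y^(3/2) (s(F, y) = (8*√y)*y + y = 8*y^(3/2) + y = y + 8*y^(3/2))
k(Y) = 2*Y/(2*Y + 8*Y^(3/2)) (k(Y) = (Y + Y)/(Y + (Y + 8*Y^(3/2))) = (2*Y)/(2*Y + 8*Y^(3/2)) = 2*Y/(2*Y + 8*Y^(3/2)))
(k(8) + j)² = (1/(1 + 4*√8) - 5)² = (1/(1 + 4*(2*√2)) - 5)² = (1/(1 + 8*√2) - 5)² = (-5 + 1/(1 + 8*√2))²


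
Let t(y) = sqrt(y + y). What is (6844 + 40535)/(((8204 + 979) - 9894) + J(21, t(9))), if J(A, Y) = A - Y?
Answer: -1816195/26449 + 15793*sqrt(2)/52898 ≈ -68.246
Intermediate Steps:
t(y) = sqrt(2)*sqrt(y) (t(y) = sqrt(2*y) = sqrt(2)*sqrt(y))
(6844 + 40535)/(((8204 + 979) - 9894) + J(21, t(9))) = (6844 + 40535)/(((8204 + 979) - 9894) + (21 - sqrt(2)*sqrt(9))) = 47379/((9183 - 9894) + (21 - sqrt(2)*3)) = 47379/(-711 + (21 - 3*sqrt(2))) = 47379/(-690 - 3*sqrt(2))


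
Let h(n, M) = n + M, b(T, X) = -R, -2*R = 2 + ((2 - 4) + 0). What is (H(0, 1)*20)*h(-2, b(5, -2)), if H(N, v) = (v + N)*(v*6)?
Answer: -240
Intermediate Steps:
R = 0 (R = -(2 + ((2 - 4) + 0))/2 = -(2 + (-2 + 0))/2 = -(2 - 2)/2 = -1/2*0 = 0)
b(T, X) = 0 (b(T, X) = -1*0 = 0)
H(N, v) = 6*v*(N + v) (H(N, v) = (N + v)*(6*v) = 6*v*(N + v))
h(n, M) = M + n
(H(0, 1)*20)*h(-2, b(5, -2)) = ((6*1*(0 + 1))*20)*(0 - 2) = ((6*1*1)*20)*(-2) = (6*20)*(-2) = 120*(-2) = -240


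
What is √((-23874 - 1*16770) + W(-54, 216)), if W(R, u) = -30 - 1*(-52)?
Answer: I*√40622 ≈ 201.55*I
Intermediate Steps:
W(R, u) = 22 (W(R, u) = -30 + 52 = 22)
√((-23874 - 1*16770) + W(-54, 216)) = √((-23874 - 1*16770) + 22) = √((-23874 - 16770) + 22) = √(-40644 + 22) = √(-40622) = I*√40622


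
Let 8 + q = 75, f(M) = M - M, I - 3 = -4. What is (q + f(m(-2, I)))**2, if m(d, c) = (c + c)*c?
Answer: 4489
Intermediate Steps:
I = -1 (I = 3 - 4 = -1)
m(d, c) = 2*c**2 (m(d, c) = (2*c)*c = 2*c**2)
f(M) = 0
q = 67 (q = -8 + 75 = 67)
(q + f(m(-2, I)))**2 = (67 + 0)**2 = 67**2 = 4489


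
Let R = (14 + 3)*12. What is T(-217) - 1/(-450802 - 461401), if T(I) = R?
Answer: 186089413/912203 ≈ 204.00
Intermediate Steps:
R = 204 (R = 17*12 = 204)
T(I) = 204
T(-217) - 1/(-450802 - 461401) = 204 - 1/(-450802 - 461401) = 204 - 1/(-912203) = 204 - 1*(-1/912203) = 204 + 1/912203 = 186089413/912203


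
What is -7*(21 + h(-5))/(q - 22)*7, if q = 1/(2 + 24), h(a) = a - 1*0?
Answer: 20384/571 ≈ 35.699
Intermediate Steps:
h(a) = a (h(a) = a + 0 = a)
q = 1/26 ≈ 0.038462
-7*(21 + h(-5))/(q - 22)*7 = -7*(21 - 5)/(1/26 - 22)*7 = -112/(-571/26)*7 = -112*(-26)/571*7 = -7*(-416/571)*7 = (2912/571)*7 = 20384/571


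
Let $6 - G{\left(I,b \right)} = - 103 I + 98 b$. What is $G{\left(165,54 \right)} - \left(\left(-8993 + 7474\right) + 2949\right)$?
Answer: $10279$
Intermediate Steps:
$G{\left(I,b \right)} = 6 - 98 b + 103 I$ ($G{\left(I,b \right)} = 6 - \left(- 103 I + 98 b\right) = 6 + \left(- 98 b + 103 I\right) = 6 - 98 b + 103 I$)
$G{\left(165,54 \right)} - \left(\left(-8993 + 7474\right) + 2949\right) = \left(6 - 5292 + 103 \cdot 165\right) - \left(\left(-8993 + 7474\right) + 2949\right) = \left(6 - 5292 + 16995\right) - \left(-1519 + 2949\right) = 11709 - 1430 = 10279$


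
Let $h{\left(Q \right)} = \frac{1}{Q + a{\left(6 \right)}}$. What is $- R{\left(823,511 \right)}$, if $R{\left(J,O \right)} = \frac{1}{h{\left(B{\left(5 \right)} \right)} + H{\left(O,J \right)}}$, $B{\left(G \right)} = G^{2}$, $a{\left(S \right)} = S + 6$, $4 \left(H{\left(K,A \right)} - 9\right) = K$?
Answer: $- \frac{148}{20243} \approx -0.0073112$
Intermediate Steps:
$H{\left(K,A \right)} = 9 + \frac{K}{4}$
$a{\left(S \right)} = 6 + S$
$h{\left(Q \right)} = \frac{1}{12 + Q}$ ($h{\left(Q \right)} = \frac{1}{Q + \left(6 + 6\right)} = \frac{1}{Q + 12} = \frac{1}{12 + Q}$)
$R{\left(J,O \right)} = \frac{1}{\frac{334}{37} + \frac{O}{4}}$ ($R{\left(J,O \right)} = \frac{1}{\frac{1}{12 + 5^{2}} + \left(9 + \frac{O}{4}\right)} = \frac{1}{\frac{1}{12 + 25} + \left(9 + \frac{O}{4}\right)} = \frac{1}{\frac{1}{37} + \left(9 + \frac{O}{4}\right)} = \frac{1}{\frac{334}{37} + \frac{O}{4}}$)
$- R{\left(823,511 \right)} = - \frac{148}{1336 + 37 \cdot 511} = - \frac{148}{1336 + 18907} = - \frac{148}{20243}$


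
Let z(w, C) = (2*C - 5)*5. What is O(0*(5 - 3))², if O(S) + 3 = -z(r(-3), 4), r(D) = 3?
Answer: 324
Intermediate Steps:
z(w, C) = -25 + 10*C (z(w, C) = (-5 + 2*C)*5 = -25 + 10*C)
O(S) = -18 (O(S) = -3 - (-25 + 10*4) = -3 - (-25 + 40) = -3 - 1*15 = -3 - 15 = -18)
O(0*(5 - 3))² = (-18)² = 324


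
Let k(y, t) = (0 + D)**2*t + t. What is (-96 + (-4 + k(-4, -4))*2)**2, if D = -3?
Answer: 33856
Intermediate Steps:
k(y, t) = 10*t (k(y, t) = (0 - 3)**2*t + t = (-3)**2*t + t = 9*t + t = 10*t)
(-96 + (-4 + k(-4, -4))*2)**2 = (-96 + (-4 + 10*(-4))*2)**2 = (-96 + (-4 - 40)*2)**2 = (-96 - 44*2)**2 = (-96 - 88)**2 = (-184)**2 = 33856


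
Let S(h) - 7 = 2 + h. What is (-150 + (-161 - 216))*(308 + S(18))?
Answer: -176545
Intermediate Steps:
S(h) = 9 + h (S(h) = 7 + (2 + h) = 9 + h)
(-150 + (-161 - 216))*(308 + S(18)) = (-150 + (-161 - 216))*(308 + (9 + 18)) = (-150 - 377)*(308 + 27) = -527*335 = -176545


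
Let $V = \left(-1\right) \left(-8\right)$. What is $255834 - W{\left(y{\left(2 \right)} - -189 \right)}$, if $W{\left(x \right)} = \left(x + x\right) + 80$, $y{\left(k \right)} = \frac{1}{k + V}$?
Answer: $\frac{1276879}{5} \approx 2.5538 \cdot 10^{5}$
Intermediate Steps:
$V = 8$
$y{\left(k \right)} = \frac{1}{8 + k}$ ($y{\left(k \right)} = \frac{1}{k + 8} = \frac{1}{8 + k}$)
$W{\left(x \right)} = 80 + 2 x$ ($W{\left(x \right)} = 2 x + 80 = 80 + 2 x$)
$255834 - W{\left(y{\left(2 \right)} - -189 \right)} = 255834 - \left(80 + 2 \left(\frac{1}{8 + 2} - -189\right)\right) = 255834 - \left(80 + 2 \left(\frac{1}{10} + 189\right)\right) = 255834 - \left(80 + 2 \cdot \frac{1891}{10}\right) = 255834 - \left(80 + \frac{1891}{5}\right) = 255834 - \frac{2291}{5} = \frac{1276879}{5}$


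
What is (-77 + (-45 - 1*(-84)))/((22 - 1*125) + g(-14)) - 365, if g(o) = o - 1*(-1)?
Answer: -21151/58 ≈ -364.67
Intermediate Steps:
g(o) = 1 + o (g(o) = o + 1 = 1 + o)
(-77 + (-45 - 1*(-84)))/((22 - 1*125) + g(-14)) - 365 = (-77 + (-45 - 1*(-84)))/((22 - 1*125) + (1 - 14)) - 365 = (-77 + (-45 + 84))/((22 - 125) - 13) - 365 = (-77 + 39)/(-103 - 13) - 365 = -38/(-116) - 365 = -38*(-1/116) - 365 = 19/58 - 365 = -21151/58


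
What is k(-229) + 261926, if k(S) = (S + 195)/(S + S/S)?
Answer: 29859581/114 ≈ 2.6193e+5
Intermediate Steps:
k(S) = (195 + S)/(1 + S) (k(S) = (195 + S)/(S + 1) = (195 + S)/(1 + S))
k(-229) + 261926 = (195 - 229)/(1 - 229) + 261926 = -34/(-228) + 261926 = -1/228*(-34) + 261926 = 17/114 + 261926 = 29859581/114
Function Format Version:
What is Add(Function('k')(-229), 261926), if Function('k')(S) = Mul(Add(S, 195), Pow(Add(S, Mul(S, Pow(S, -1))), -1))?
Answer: Rational(29859581, 114) ≈ 2.6193e+5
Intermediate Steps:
Function('k')(S) = Mul(Pow(Add(1, S), -1), Add(195, S)) (Function('k')(S) = Mul(Add(195, S), Pow(Add(S, 1), -1)) = Mul(Add(195, S), Pow(Add(1, S), -1)) = Mul(Pow(Add(1, S), -1), Add(195, S)))
Add(Function('k')(-229), 261926) = Add(Mul(Pow(Add(1, -229), -1), Add(195, -229)), 261926) = Add(Mul(Pow(-228, -1), -34), 261926) = Add(Mul(Rational(-1, 228), -34), 261926) = Add(Rational(17, 114), 261926) = Rational(29859581, 114)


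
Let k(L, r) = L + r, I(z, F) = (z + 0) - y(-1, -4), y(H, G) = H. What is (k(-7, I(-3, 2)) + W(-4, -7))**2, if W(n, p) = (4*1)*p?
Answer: 1369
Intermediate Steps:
W(n, p) = 4*p
I(z, F) = 1 + z (I(z, F) = (z + 0) - 1*(-1) = z + 1 = 1 + z)
(k(-7, I(-3, 2)) + W(-4, -7))**2 = ((-7 + (1 - 3)) + 4*(-7))**2 = ((-7 - 2) - 28)**2 = (-9 - 28)**2 = (-37)**2 = 1369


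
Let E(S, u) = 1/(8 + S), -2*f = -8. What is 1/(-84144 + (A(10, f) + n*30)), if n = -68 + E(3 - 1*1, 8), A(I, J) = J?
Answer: -1/86177 ≈ -1.1604e-5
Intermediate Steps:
f = 4 (f = -½*(-8) = 4)
n = -679/10 (n = -68 + 1/(8 + (3 - 1*1)) = -68 + 1/(8 + (3 - 1)) = -68 + 1/(8 + 2) = -68 + 1/10 = -68 + ⅒ = -679/10 ≈ -67.900)
1/(-84144 + (A(10, f) + n*30)) = 1/(-84144 + (4 - 679/10*30)) = 1/(-84144 + (4 - 2037)) = 1/(-84144 - 2033) = 1/(-86177) = -1/86177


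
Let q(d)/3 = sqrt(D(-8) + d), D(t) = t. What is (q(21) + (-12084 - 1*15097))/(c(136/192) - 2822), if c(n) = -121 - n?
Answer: 652344/70649 - 72*sqrt(13)/70649 ≈ 9.2299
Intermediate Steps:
q(d) = 3*sqrt(-8 + d)
(q(21) + (-12084 - 1*15097))/(c(136/192) - 2822) = (3*sqrt(-8 + 21) + (-12084 - 1*15097))/((-121 - 136/192) - 2822) = (3*sqrt(13) + (-12084 - 15097))/((-121 - 136/192) - 2822) = (3*sqrt(13) - 27181)/((-121 - 1*17/24) - 2822) = (-27181 + 3*sqrt(13))/((-121 - 17/24) - 2822) = (-27181 + 3*sqrt(13))/(-2921/24 - 2822) = (-27181 + 3*sqrt(13))/(-70649/24) = (-27181 + 3*sqrt(13))*(-24/70649) = 652344/70649 - 72*sqrt(13)/70649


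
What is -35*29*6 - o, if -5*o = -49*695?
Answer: -12901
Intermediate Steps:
o = 6811 (o = -(-49)*695/5 = -⅕*(-34055) = 6811)
-35*29*6 - o = -35*29*6 - 1*6811 = -1015*6 - 6811 = -6090 - 6811 = -12901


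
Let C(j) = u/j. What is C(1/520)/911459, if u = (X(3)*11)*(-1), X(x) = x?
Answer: -17160/911459 ≈ -0.018827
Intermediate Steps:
u = -33 (u = (3*11)*(-1) = 33*(-1) = -33)
C(j) = -33/j
C(1/520)/911459 = -33/(1/520)/911459 = -33/1/520*(1/911459) = -33*520*(1/911459) = -17160*1/911459 = -17160/911459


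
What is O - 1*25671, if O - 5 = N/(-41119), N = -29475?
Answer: -1055330779/41119 ≈ -25665.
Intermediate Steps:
O = 235070/41119 (O = 5 - 29475/(-41119) = 5 - 29475*(-1/41119) = 5 + 29475/41119 = 235070/41119 ≈ 5.7168)
O - 1*25671 = 235070/41119 - 1*25671 = 235070/41119 - 25671 = -1055330779/41119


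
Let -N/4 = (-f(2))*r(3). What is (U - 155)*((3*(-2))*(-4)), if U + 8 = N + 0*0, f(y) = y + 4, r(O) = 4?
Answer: -1608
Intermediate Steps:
f(y) = 4 + y
N = 96 (N = -4*(-(4 + 2))*4 = -4*(-1*6)*4 = -(-24)*4 = -4*(-24) = 96)
U = 88 (U = -8 + (96 + 0*0) = -8 + (96 + 0) = -8 + 96 = 88)
(U - 155)*((3*(-2))*(-4)) = (88 - 155)*((3*(-2))*(-4)) = -(-402)*(-4) = -67*24 = -1608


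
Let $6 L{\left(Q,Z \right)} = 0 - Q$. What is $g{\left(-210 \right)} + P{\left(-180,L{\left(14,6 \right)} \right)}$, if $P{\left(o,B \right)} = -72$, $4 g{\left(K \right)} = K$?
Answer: $- \frac{249}{2} \approx -124.5$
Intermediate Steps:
$L{\left(Q,Z \right)} = - \frac{Q}{6}$ ($L{\left(Q,Z \right)} = \frac{0 - Q}{6} = \frac{\left(-1\right) Q}{6} = - \frac{Q}{6}$)
$g{\left(K \right)} = \frac{K}{4}$
$g{\left(-210 \right)} + P{\left(-180,L{\left(14,6 \right)} \right)} = \frac{1}{4} \left(-210\right) - 72 = - \frac{105}{2} - 72 = - \frac{249}{2}$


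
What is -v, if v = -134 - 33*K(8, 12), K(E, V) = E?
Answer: 398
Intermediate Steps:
v = -398 (v = -134 - 33*8 = -134 - 264 = -398)
-v = -1*(-398) = 398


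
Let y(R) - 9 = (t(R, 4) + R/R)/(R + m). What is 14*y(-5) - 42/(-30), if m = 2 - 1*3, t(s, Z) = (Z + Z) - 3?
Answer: 567/5 ≈ 113.40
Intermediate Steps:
t(s, Z) = -3 + 2*Z (t(s, Z) = 2*Z - 3 = -3 + 2*Z)
m = -1 (m = 2 - 3 = -1)
y(R) = 9 + 6/(-1 + R) (y(R) = 9 + ((-3 + 2*4) + R/R)/(R - 1) = 9 + ((-3 + 8) + 1)/(-1 + R) = 9 + (5 + 1)/(-1 + R) = 9 + 6/(-1 + R))
14*y(-5) - 42/(-30) = 14*(3*(-1 + 3*(-5))/(-1 - 5)) - 42/(-30) = 14*(3*(-1 - 15)/(-6)) - 42*(-1/30) = 14*(3*(-⅙)*(-16)) + 7/5 = 14*8 + 7/5 = 112 + 7/5 = 567/5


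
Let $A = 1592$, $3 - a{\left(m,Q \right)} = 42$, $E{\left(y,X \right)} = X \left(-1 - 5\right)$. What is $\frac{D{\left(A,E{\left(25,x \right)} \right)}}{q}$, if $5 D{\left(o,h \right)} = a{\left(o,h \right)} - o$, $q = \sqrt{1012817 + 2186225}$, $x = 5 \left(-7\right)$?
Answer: $- \frac{233 \sqrt{3199042}}{2285030} \approx -0.18238$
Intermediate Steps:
$x = -35$
$E{\left(y,X \right)} = - 6 X$ ($E{\left(y,X \right)} = X \left(-6\right) = - 6 X$)
$a{\left(m,Q \right)} = -39$ ($a{\left(m,Q \right)} = 3 - 42 = -39$)
$q = \sqrt{3199042} \approx 1788.6$
$D{\left(o,h \right)} = - \frac{39}{5} - \frac{o}{5}$ ($D{\left(o,h \right)} = \frac{-39 - o}{5} = - \frac{39}{5} - \frac{o}{5}$)
$\frac{D{\left(A,E{\left(25,x \right)} \right)}}{q} = \frac{- \frac{39}{5} - \frac{1592}{5}}{\sqrt{3199042}} = \left(- \frac{39}{5} - \frac{1592}{5}\right) \frac{\sqrt{3199042}}{3199042} = - \frac{1631 \frac{\sqrt{3199042}}{3199042}}{5} = - \frac{233 \sqrt{3199042}}{2285030}$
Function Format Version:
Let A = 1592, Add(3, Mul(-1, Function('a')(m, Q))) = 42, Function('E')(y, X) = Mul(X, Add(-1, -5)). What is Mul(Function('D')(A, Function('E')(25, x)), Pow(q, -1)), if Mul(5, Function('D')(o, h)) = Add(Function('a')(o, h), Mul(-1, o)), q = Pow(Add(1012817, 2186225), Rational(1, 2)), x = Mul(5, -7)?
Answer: Mul(Rational(-233, 2285030), Pow(3199042, Rational(1, 2))) ≈ -0.18238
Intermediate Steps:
x = -35
Function('E')(y, X) = Mul(-6, X) (Function('E')(y, X) = Mul(X, -6) = Mul(-6, X))
Function('a')(m, Q) = -39 (Function('a')(m, Q) = Add(3, Mul(-1, 42)) = Add(3, -42) = -39)
q = Pow(3199042, Rational(1, 2)) ≈ 1788.6
Function('D')(o, h) = Add(Rational(-39, 5), Mul(Rational(-1, 5), o)) (Function('D')(o, h) = Mul(Rational(1, 5), Add(-39, Mul(-1, o))) = Add(Rational(-39, 5), Mul(Rational(-1, 5), o)))
Mul(Function('D')(A, Function('E')(25, x)), Pow(q, -1)) = Mul(Add(Rational(-39, 5), Mul(Rational(-1, 5), 1592)), Pow(Pow(3199042, Rational(1, 2)), -1)) = Mul(Add(Rational(-39, 5), Rational(-1592, 5)), Mul(Rational(1, 3199042), Pow(3199042, Rational(1, 2)))) = Mul(Rational(-1631, 5), Mul(Rational(1, 3199042), Pow(3199042, Rational(1, 2)))) = Mul(Rational(-233, 2285030), Pow(3199042, Rational(1, 2)))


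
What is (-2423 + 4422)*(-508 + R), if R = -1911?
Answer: -4835581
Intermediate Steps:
(-2423 + 4422)*(-508 + R) = (-2423 + 4422)*(-508 - 1911) = 1999*(-2419) = -4835581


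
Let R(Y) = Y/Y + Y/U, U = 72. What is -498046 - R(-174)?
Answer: -5976535/12 ≈ -4.9804e+5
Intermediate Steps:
R(Y) = 1 + Y/72 (R(Y) = Y/Y + Y/72 = 1 + Y*(1/72) = 1 + Y/72)
-498046 - R(-174) = -498046 - (1 + (1/72)*(-174)) = -498046 - (1 - 29/12) = -498046 - 1*(-17/12) = -498046 + 17/12 = -5976535/12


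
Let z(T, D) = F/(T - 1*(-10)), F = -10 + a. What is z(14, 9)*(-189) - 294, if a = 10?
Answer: -294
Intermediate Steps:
F = 0 (F = -10 + 10 = 0)
z(T, D) = 0 (z(T, D) = 0/(T - 1*(-10)) = 0/(T + 10) = 0/(10 + T) = 0)
z(14, 9)*(-189) - 294 = 0*(-189) - 294 = 0 - 294 = -294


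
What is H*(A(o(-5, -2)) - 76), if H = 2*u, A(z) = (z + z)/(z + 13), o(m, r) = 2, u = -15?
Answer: 2272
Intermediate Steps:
A(z) = 2*z/(13 + z) (A(z) = (2*z)/(13 + z) = 2*z/(13 + z))
H = -30 (H = 2*(-15) = -30)
H*(A(o(-5, -2)) - 76) = -30*(2*2/(13 + 2) - 76) = -30*(2*2/15 - 76) = -30*(2*2*(1/15) - 76) = -30*(4/15 - 76) = -30*(-1136/15) = 2272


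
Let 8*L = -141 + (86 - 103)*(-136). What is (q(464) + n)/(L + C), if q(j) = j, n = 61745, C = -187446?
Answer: -497672/1497397 ≈ -0.33236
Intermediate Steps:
L = 2171/8 (L = (-141 + (86 - 103)*(-136))/8 = (-141 - 17*(-136))/8 = (-141 + 2312)/8 = (⅛)*2171 = 2171/8 ≈ 271.38)
(q(464) + n)/(L + C) = (464 + 61745)/(2171/8 - 187446) = 62209/(-1497397/8) = 62209*(-8/1497397) = -497672/1497397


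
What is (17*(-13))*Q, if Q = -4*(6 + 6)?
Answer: 10608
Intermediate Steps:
Q = -48 (Q = -4*12 = -48)
(17*(-13))*Q = (17*(-13))*(-48) = -221*(-48) = 10608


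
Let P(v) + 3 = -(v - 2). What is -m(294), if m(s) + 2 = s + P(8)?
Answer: -283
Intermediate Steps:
P(v) = -1 - v (P(v) = -3 - (v - 2) = -3 - (-2 + v) = -3 + (2 - v) = -1 - v)
m(s) = -11 + s (m(s) = -2 + (s + (-1 - 1*8)) = -2 + (s + (-1 - 8)) = -2 + (s - 9) = -2 + (-9 + s) = -11 + s)
-m(294) = -(-11 + 294) = -1*283 = -283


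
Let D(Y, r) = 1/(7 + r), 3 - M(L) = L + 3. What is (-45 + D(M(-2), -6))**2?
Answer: 1936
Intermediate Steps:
M(L) = -L (M(L) = 3 - (L + 3) = 3 - (3 + L) = 3 + (-3 - L) = -L)
(-45 + D(M(-2), -6))**2 = (-45 + 1/(7 - 6))**2 = (-45 + 1/1)**2 = (-45 + 1)**2 = (-44)**2 = 1936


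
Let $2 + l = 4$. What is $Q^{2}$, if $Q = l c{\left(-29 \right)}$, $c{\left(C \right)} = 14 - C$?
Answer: $7396$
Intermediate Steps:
$l = 2$ ($l = -2 + 4 = 2$)
$Q = 86$ ($Q = 2 \left(14 - -29\right) = 2 \left(14 + 29\right) = 2 \cdot 43 = 86$)
$Q^{2} = 86^{2} = 7396$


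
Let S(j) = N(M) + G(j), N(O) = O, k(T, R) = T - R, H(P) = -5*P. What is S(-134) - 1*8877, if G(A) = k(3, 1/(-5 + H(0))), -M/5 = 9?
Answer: -44594/5 ≈ -8918.8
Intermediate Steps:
M = -45 (M = -5*9 = -45)
G(A) = 16/5 (G(A) = 3 - 1/(-5 - 5*0) = 3 - 1/(-5 + 0) = 3 - 1/(-5) = 3 - 1*(-⅕) = 3 + ⅕ = 16/5)
S(j) = -209/5 (S(j) = -45 + 16/5 = -209/5)
S(-134) - 1*8877 = -209/5 - 1*8877 = -209/5 - 8877 = -44594/5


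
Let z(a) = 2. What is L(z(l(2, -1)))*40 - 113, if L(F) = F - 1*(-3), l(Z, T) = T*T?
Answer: 87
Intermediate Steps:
l(Z, T) = T**2
L(F) = 3 + F (L(F) = F + 3 = 3 + F)
L(z(l(2, -1)))*40 - 113 = (3 + 2)*40 - 113 = 5*40 - 113 = 200 - 113 = 87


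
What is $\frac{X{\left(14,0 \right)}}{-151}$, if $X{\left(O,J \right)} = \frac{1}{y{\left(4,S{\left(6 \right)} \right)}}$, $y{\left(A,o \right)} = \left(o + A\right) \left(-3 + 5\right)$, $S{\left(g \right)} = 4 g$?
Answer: $- \frac{1}{8456} \approx -0.00011826$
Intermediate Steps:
$y{\left(A,o \right)} = 2 A + 2 o$ ($y{\left(A,o \right)} = \left(A + o\right) 2 = 2 A + 2 o$)
$X{\left(O,J \right)} = \frac{1}{56}$ ($X{\left(O,J \right)} = \frac{1}{2 \cdot 4 + 2 \cdot 4 \cdot 6} = \frac{1}{8 + 2 \cdot 24} = \frac{1}{8 + 48} = \frac{1}{56}$)
$\frac{X{\left(14,0 \right)}}{-151} = \frac{1}{56 \left(-151\right)} = \frac{1}{56} \left(- \frac{1}{151}\right) = - \frac{1}{8456}$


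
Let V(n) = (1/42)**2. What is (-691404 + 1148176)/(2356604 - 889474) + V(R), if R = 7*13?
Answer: 57658067/184858380 ≈ 0.31190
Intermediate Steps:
R = 91
V(n) = 1/1764 (V(n) = (1/42)**2 = 1/1764)
(-691404 + 1148176)/(2356604 - 889474) + V(R) = (-691404 + 1148176)/(2356604 - 889474) + 1/1764 = 456772/1467130 + 1/1764 = 456772*(1/1467130) + 1/1764 = 228386/733565 + 1/1764 = 57658067/184858380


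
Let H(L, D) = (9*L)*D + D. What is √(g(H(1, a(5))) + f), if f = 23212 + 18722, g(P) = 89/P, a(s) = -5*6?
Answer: √37740333/30 ≈ 204.78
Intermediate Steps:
a(s) = -30
H(L, D) = D + 9*D*L (H(L, D) = 9*D*L + D = D + 9*D*L)
f = 41934
√(g(H(1, a(5))) + f) = √(89/((-30*(1 + 9*1))) + 41934) = √(89/((-30*(1 + 9))) + 41934) = √(89/((-30*10)) + 41934) = √(89/(-300) + 41934) = √(89*(-1/300) + 41934) = √(-89/300 + 41934) = √(12580111/300) = √37740333/30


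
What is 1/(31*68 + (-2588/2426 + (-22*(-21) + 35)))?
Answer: 1213/3158571 ≈ 0.00038403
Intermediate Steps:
1/(31*68 + (-2588/2426 + (-22*(-21) + 35))) = 1/(2108 + (-2588*1/2426 + (462 + 35))) = 1/(2108 + (-1294/1213 + 497)) = 1/(2108 + 601567/1213) = 1/(3158571/1213) = 1213/3158571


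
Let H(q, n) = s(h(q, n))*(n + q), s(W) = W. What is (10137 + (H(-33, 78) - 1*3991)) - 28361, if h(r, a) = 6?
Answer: -21945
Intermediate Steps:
H(q, n) = 6*n + 6*q (H(q, n) = 6*(n + q) = 6*n + 6*q)
(10137 + (H(-33, 78) - 1*3991)) - 28361 = (10137 + ((6*78 + 6*(-33)) - 1*3991)) - 28361 = (10137 + ((468 - 198) - 3991)) - 28361 = (10137 + (270 - 3991)) - 28361 = (10137 - 3721) - 28361 = 6416 - 28361 = -21945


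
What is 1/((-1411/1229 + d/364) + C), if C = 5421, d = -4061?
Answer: 447356/2419612303 ≈ 0.00018489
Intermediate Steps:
1/((-1411/1229 + d/364) + C) = 1/((-1411/1229 - 4061/364) + 5421) = 1/(-5504573/447356 + 5421) = 1/(2419612303/447356) = 447356/2419612303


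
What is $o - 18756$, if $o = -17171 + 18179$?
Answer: $-17748$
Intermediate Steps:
$o = 1008$
$o - 18756 = 1008 - 18756 = -17748$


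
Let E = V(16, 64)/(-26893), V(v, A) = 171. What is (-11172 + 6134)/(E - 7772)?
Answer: 135486934/209012567 ≈ 0.64822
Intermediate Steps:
E = -171/26893 (E = 171/(-26893) = 171*(-1/26893) = -171/26893 ≈ -0.0063585)
(-11172 + 6134)/(E - 7772) = (-11172 + 6134)/(-171/26893 - 7772) = -5038/(-209012567/26893) = -5038*(-26893/209012567) = 135486934/209012567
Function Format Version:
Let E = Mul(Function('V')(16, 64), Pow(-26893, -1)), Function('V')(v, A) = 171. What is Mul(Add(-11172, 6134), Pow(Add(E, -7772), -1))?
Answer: Rational(135486934, 209012567) ≈ 0.64822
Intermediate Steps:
E = Rational(-171, 26893) (E = Mul(171, Pow(-26893, -1)) = Mul(171, Rational(-1, 26893)) = Rational(-171, 26893) ≈ -0.0063585)
Mul(Add(-11172, 6134), Pow(Add(E, -7772), -1)) = Mul(Add(-11172, 6134), Pow(Add(Rational(-171, 26893), -7772), -1)) = Mul(-5038, Pow(Rational(-209012567, 26893), -1)) = Mul(-5038, Rational(-26893, 209012567)) = Rational(135486934, 209012567)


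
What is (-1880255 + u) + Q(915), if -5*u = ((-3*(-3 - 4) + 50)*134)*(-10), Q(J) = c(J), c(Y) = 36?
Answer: -1861191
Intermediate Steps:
Q(J) = 36
u = 19028 (u = -(-3*(-3 - 4) + 50)*134*(-10)/5 = -(-3*(-7) + 50)*134*(-10)/5 = -(21 + 50)*134*(-10)/5 = -71*134*(-10)/5 = -9514*(-10)/5 = -⅕*(-95140) = 19028)
(-1880255 + u) + Q(915) = (-1880255 + 19028) + 36 = -1861227 + 36 = -1861191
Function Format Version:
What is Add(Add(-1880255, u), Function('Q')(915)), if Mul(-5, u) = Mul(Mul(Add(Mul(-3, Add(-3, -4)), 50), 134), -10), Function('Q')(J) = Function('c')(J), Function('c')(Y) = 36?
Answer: -1861191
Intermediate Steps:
Function('Q')(J) = 36
u = 19028 (u = Mul(Rational(-1, 5), Mul(Mul(Add(Mul(-3, Add(-3, -4)), 50), 134), -10)) = Mul(Rational(-1, 5), Mul(Mul(Add(Mul(-3, -7), 50), 134), -10)) = Mul(Rational(-1, 5), Mul(Mul(Add(21, 50), 134), -10)) = Mul(Rational(-1, 5), Mul(Mul(71, 134), -10)) = Mul(Rational(-1, 5), Mul(9514, -10)) = Mul(Rational(-1, 5), -95140) = 19028)
Add(Add(-1880255, u), Function('Q')(915)) = Add(Add(-1880255, 19028), 36) = Add(-1861227, 36) = -1861191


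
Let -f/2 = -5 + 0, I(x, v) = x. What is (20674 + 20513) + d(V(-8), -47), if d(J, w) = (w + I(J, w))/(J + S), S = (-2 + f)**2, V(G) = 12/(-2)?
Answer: 2388793/58 ≈ 41186.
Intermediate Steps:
V(G) = -6 (V(G) = 12*(-1/2) = -6)
f = 10 (f = -2*(-5 + 0) = -2*(-5) = 10)
S = 64 (S = (-2 + 10)**2 = 8**2 = 64)
d(J, w) = (J + w)/(64 + J) (d(J, w) = (w + J)/(J + 64) = (J + w)/(64 + J))
(20674 + 20513) + d(V(-8), -47) = (20674 + 20513) + (-6 - 47)/(64 - 6) = 41187 - 53/58 = 2388793/58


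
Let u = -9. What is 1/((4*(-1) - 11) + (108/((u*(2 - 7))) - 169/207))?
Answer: -1035/13886 ≈ -0.074535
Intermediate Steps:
1/((4*(-1) - 11) + (108/((u*(2 - 7))) - 169/207)) = 1/((4*(-1) - 11) + (108/((-9*(2 - 7))) - 169/207)) = 1/((-4 - 11) + (108/((-9*(-5))) - 169*1/207)) = 1/(-15 + (108/45 - 169/207)) = 1/(-15 + (108*(1/45) - 169/207)) = 1/(-15 + (12/5 - 169/207)) = 1/(-15 + 1639/1035) = 1/(-13886/1035) = -1035/13886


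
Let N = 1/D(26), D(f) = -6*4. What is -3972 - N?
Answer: -95327/24 ≈ -3972.0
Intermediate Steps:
D(f) = -24
N = -1/24 (N = 1/(-24) = -1/24 ≈ -0.041667)
-3972 - N = -3972 - 1*(-1/24) = -3972 + 1/24 = -95327/24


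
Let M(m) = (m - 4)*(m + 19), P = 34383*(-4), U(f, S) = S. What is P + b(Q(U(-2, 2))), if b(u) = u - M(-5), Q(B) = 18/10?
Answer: -687021/5 ≈ -1.3740e+5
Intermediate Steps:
P = -137532
M(m) = (-4 + m)*(19 + m)
Q(B) = 9/5 (Q(B) = 18*(⅒) = 9/5)
b(u) = 126 + u (b(u) = u - (-76 + (-5)² + 15*(-5)) = u - (-76 + 25 - 75) = u - 1*(-126) = u + 126 = 126 + u)
P + b(Q(U(-2, 2))) = -137532 + (126 + 9/5) = -137532 + 639/5 = -687021/5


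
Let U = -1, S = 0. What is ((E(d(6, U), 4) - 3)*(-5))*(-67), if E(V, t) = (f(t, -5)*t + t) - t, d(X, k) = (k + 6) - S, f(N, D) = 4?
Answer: 4355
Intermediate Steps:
d(X, k) = 6 + k (d(X, k) = (k + 6) - 1*0 = (6 + k) + 0 = 6 + k)
E(V, t) = 4*t (E(V, t) = (4*t + t) - t = 5*t - t = 4*t)
((E(d(6, U), 4) - 3)*(-5))*(-67) = ((4*4 - 3)*(-5))*(-67) = ((16 - 3)*(-5))*(-67) = (13*(-5))*(-67) = -65*(-67) = 4355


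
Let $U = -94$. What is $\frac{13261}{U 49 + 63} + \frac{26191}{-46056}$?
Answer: $- \frac{729734329}{209232408} \approx -3.4877$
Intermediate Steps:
$\frac{13261}{U 49 + 63} + \frac{26191}{-46056} = \frac{13261}{\left(-94\right) 49 + 63} + \frac{26191}{-46056} = \frac{13261}{-4606 + 63} + 26191 \left(- \frac{1}{46056}\right) = \frac{13261}{-4543} - \frac{26191}{46056} = 13261 \left(- \frac{1}{4543}\right) - \frac{26191}{46056} = - \frac{13261}{4543} - \frac{26191}{46056} = - \frac{729734329}{209232408}$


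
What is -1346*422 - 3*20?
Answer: -568072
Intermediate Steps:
-1346*422 - 3*20 = -568012 - 60 = -568072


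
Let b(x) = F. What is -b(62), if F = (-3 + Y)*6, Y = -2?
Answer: 30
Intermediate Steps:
F = -30 (F = (-3 - 2)*6 = -5*6 = -30)
b(x) = -30
-b(62) = -1*(-30) = 30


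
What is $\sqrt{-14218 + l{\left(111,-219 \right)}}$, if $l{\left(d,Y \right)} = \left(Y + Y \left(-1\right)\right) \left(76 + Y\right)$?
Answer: $i \sqrt{14218} \approx 119.24 i$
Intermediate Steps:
$l{\left(d,Y \right)} = 0$ ($l{\left(d,Y \right)} = \left(Y - Y\right) \left(76 + Y\right) = 0 \left(76 + Y\right) = 0$)
$\sqrt{-14218 + l{\left(111,-219 \right)}} = \sqrt{-14218 + 0} = \sqrt{-14218} = i \sqrt{14218}$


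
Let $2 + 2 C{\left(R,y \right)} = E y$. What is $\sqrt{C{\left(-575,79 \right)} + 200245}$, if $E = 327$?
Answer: $\frac{3 \sqrt{94738}}{2} \approx 461.69$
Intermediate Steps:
$C{\left(R,y \right)} = -1 + \frac{327 y}{2}$
$\sqrt{C{\left(-575,79 \right)} + 200245} = \sqrt{\left(-1 + \frac{327}{2} \cdot 79\right) + 200245} = \sqrt{\left(-1 + \frac{25833}{2}\right) + 200245} = \sqrt{\frac{25831}{2} + 200245} = \sqrt{\frac{426321}{2}} = \frac{3 \sqrt{94738}}{2}$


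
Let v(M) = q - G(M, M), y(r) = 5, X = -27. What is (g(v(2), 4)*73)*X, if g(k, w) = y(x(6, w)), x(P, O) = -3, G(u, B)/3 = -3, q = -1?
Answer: -9855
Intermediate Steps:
G(u, B) = -9 (G(u, B) = 3*(-3) = -9)
v(M) = 8 (v(M) = -1 - 1*(-9) = -1 + 9 = 8)
g(k, w) = 5
(g(v(2), 4)*73)*X = (5*73)*(-27) = 365*(-27) = -9855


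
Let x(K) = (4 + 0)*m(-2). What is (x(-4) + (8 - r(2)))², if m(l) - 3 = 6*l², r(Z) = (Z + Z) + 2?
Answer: 12100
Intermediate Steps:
r(Z) = 2 + 2*Z (r(Z) = 2*Z + 2 = 2 + 2*Z)
m(l) = 3 + 6*l²
x(K) = 108 (x(K) = (4 + 0)*(3 + 6*(-2)²) = 4*(3 + 6*4) = 4*(3 + 24) = 4*27 = 108)
(x(-4) + (8 - r(2)))² = (108 + (8 - (2 + 2*2)))² = (108 + (8 - (2 + 4)))² = (108 + (8 - 1*6))² = (108 + (8 - 6))² = (108 + 2)² = 110² = 12100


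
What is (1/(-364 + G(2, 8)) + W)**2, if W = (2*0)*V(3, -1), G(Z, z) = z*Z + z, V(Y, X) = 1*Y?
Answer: 1/115600 ≈ 8.6505e-6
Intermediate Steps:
V(Y, X) = Y
G(Z, z) = z + Z*z (G(Z, z) = Z*z + z = z + Z*z)
W = 0 (W = (2*0)*3 = 0*3 = 0)
(1/(-364 + G(2, 8)) + W)**2 = (1/(-364 + 8*(1 + 2)) + 0)**2 = (1/(-364 + 8*3) + 0)**2 = (1/(-364 + 24) + 0)**2 = (1/(-340) + 0)**2 = (-1/340 + 0)**2 = (-1/340)**2 = 1/115600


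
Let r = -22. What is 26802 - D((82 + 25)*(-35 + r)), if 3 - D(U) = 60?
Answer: 26859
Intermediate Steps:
D(U) = -57 (D(U) = 3 - 1*60 = 3 - 60 = -57)
26802 - D((82 + 25)*(-35 + r)) = 26802 - 1*(-57) = 26802 + 57 = 26859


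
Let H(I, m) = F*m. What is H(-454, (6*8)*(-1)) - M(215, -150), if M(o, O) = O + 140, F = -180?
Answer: 8650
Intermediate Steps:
H(I, m) = -180*m
M(o, O) = 140 + O
H(-454, (6*8)*(-1)) - M(215, -150) = -180*6*8*(-1) - (140 - 150) = -8640*(-1) - 1*(-10) = -180*(-48) + 10 = 8640 + 10 = 8650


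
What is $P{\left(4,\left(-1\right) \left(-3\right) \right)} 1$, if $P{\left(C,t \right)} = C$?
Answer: $4$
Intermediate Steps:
$P{\left(4,\left(-1\right) \left(-3\right) \right)} 1 = 4 \cdot 1 = 4$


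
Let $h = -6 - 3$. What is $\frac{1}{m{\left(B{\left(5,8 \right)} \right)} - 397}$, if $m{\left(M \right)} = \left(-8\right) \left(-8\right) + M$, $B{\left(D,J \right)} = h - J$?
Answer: $- \frac{1}{350} \approx -0.0028571$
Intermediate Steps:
$h = -9$
$B{\left(D,J \right)} = -9 - J$
$m{\left(M \right)} = 64 + M$
$\frac{1}{m{\left(B{\left(5,8 \right)} \right)} - 397} = \frac{1}{\left(64 - 17\right) - 397} = \frac{1}{47 - 397} = \frac{1}{-350} = - \frac{1}{350}$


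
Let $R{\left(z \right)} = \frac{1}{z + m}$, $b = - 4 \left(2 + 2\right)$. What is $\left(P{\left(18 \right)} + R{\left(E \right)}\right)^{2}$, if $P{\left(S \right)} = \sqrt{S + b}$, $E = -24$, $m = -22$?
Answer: $\frac{4233}{2116} - \frac{\sqrt{2}}{23} \approx 1.939$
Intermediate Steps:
$b = -16$ ($b = \left(-4\right) 4 = -16$)
$P{\left(S \right)} = \sqrt{-16 + S}$ ($P{\left(S \right)} = \sqrt{S - 16} = \sqrt{-16 + S}$)
$R{\left(z \right)} = \frac{1}{-22 + z}$ ($R{\left(z \right)} = \frac{1}{z - 22} = \frac{1}{-22 + z}$)
$\left(P{\left(18 \right)} + R{\left(E \right)}\right)^{2} = \left(\sqrt{-16 + 18} + \frac{1}{-22 - 24}\right)^{2} = \left(\sqrt{2} + \frac{1}{-46}\right)^{2} = \left(\sqrt{2} - \frac{1}{46}\right)^{2} = \left(- \frac{1}{46} + \sqrt{2}\right)^{2}$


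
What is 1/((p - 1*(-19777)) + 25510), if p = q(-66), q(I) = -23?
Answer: 1/45264 ≈ 2.2093e-5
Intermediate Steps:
p = -23
1/((p - 1*(-19777)) + 25510) = 1/((-23 - 1*(-19777)) + 25510) = 1/((-23 + 19777) + 25510) = 1/(19754 + 25510) = 1/45264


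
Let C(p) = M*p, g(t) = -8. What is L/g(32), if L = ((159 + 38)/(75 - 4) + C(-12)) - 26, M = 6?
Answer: 6761/568 ≈ 11.903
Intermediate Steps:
C(p) = 6*p
L = -6761/71 (L = ((159 + 38)/(75 - 4) + 6*(-12)) - 26 = (197/71 - 72) - 26 = -4915/71 - 26 = -6761/71 ≈ -95.225)
L/g(32) = -6761/71/(-8) = -6761/71*(-1/8) = 6761/568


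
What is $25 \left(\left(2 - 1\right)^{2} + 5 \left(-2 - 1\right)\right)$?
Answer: $-350$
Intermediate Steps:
$25 \left(\left(2 - 1\right)^{2} + 5 \left(-2 - 1\right)\right) = 25 \left(1^{2} + 5 \left(-3\right)\right) = 25 \left(1 - 15\right) = 25 \left(-14\right) = -350$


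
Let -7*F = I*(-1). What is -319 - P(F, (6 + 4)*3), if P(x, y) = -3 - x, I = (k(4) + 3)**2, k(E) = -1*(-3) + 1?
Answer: -309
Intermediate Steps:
k(E) = 4 (k(E) = 3 + 1 = 4)
I = 49 (I = (4 + 3)**2 = 7**2 = 49)
F = 7 (F = -7*(-1) = -1/7*(-49) = 7)
-319 - P(F, (6 + 4)*3) = -319 - (-3 - 1*7) = -319 - (-3 - 7) = -319 - 1*(-10) = -319 + 10 = -309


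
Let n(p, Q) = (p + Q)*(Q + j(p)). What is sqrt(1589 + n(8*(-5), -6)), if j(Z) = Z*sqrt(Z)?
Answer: sqrt(1865 + 3680*I*sqrt(10)) ≈ 82.616 + 70.43*I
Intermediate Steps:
j(Z) = Z**(3/2)
n(p, Q) = (Q + p)*(Q + p**(3/2)) (n(p, Q) = (p + Q)*(Q + p**(3/2)) = (Q + p)*(Q + p**(3/2)))
sqrt(1589 + n(8*(-5), -6)) = sqrt(1589 + ((-6)**2 + (8*(-5))**(5/2) - 48*(-5) - 6*(-80*I*sqrt(10)))) = sqrt(1589 + (36 + (-40)**(5/2) - 6*(-40) - (-480)*I*sqrt(10))) = sqrt(1589 + (36 + 3200*I*sqrt(10) + 240 - (-480)*I*sqrt(10))) = sqrt(1589 + (36 + 3200*I*sqrt(10) + 240 + 480*I*sqrt(10))) = sqrt(1589 + (276 + 3680*I*sqrt(10))) = sqrt(1865 + 3680*I*sqrt(10))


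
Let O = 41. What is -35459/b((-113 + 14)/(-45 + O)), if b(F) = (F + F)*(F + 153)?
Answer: -283672/70389 ≈ -4.0301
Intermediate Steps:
b(F) = 2*F*(153 + F) (b(F) = (2*F)*(153 + F) = 2*F*(153 + F))
-35459/b((-113 + 14)/(-45 + O)) = -35459*(-45 + 41)/(2*(-113 + 14)*(153 + (-113 + 14)/(-45 + 41))) = -35459*2/(99*(153 - 99/(-4))) = -35459*2/(99*(153 - 99*(-1/4))) = -35459*2/(99*(153 + 99/4)) = -35459/(2*(99/4)*(711/4)) = -35459/70389/8 = -35459*8/70389 = -283672/70389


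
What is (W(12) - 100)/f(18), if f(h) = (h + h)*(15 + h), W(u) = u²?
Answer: 1/27 ≈ 0.037037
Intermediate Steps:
f(h) = 2*h*(15 + h) (f(h) = (2*h)*(15 + h) = 2*h*(15 + h))
(W(12) - 100)/f(18) = (12² - 100)/((2*18*(15 + 18))) = (144 - 100)/((2*18*33)) = 44/1188 = 44*(1/1188) = 1/27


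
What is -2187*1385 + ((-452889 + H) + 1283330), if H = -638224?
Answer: -2836778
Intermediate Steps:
-2187*1385 + ((-452889 + H) + 1283330) = -2187*1385 + ((-452889 - 638224) + 1283330) = -3028995 + (-1091113 + 1283330) = -3028995 + 192217 = -2836778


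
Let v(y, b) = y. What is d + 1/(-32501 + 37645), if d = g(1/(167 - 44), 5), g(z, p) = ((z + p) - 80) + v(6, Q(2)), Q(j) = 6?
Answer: -43651861/632712 ≈ -68.992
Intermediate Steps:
g(z, p) = -74 + p + z (g(z, p) = ((z + p) - 80) + 6 = ((p + z) - 80) + 6 = (-80 + p + z) + 6 = -74 + p + z)
d = -8486/123 (d = -74 + 5 + 1/(167 - 44) = -74 + 5 + 1/123 = -8486/123 ≈ -68.992)
d + 1/(-32501 + 37645) = -8486/123 + 1/(-32501 + 37645) = -8486/123 + 1/5144 = -43651861/632712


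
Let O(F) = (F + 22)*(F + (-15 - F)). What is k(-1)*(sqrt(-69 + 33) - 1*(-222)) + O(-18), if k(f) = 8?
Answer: 1716 + 48*I ≈ 1716.0 + 48.0*I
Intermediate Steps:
O(F) = -330 - 15*F (O(F) = (22 + F)*(-15) = -330 - 15*F)
k(-1)*(sqrt(-69 + 33) - 1*(-222)) + O(-18) = 8*(sqrt(-69 + 33) - 1*(-222)) + (-330 - 15*(-18)) = 8*(sqrt(-36) + 222) + (-330 + 270) = 8*(6*I + 222) - 60 = 8*(222 + 6*I) - 60 = (1776 + 48*I) - 60 = 1716 + 48*I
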